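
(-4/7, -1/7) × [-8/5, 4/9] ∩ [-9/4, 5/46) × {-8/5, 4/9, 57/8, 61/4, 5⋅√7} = (-4/7, -1/7) × {-8/5, 4/9}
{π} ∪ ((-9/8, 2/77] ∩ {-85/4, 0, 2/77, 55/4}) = {0, 2/77, π}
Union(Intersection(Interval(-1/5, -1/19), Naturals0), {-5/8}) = {-5/8}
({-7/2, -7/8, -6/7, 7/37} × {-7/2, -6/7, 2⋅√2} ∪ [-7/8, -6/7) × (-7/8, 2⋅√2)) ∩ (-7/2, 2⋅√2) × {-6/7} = ([-7/8, -6/7] ∪ {7/37}) × {-6/7}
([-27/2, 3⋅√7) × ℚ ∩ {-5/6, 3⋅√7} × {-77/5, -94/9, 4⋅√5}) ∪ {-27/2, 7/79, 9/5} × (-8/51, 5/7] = ({-5/6} × {-77/5, -94/9}) ∪ ({-27/2, 7/79, 9/5} × (-8/51, 5/7])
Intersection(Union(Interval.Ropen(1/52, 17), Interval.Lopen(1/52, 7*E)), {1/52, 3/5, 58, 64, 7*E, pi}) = {1/52, 3/5, 7*E, pi}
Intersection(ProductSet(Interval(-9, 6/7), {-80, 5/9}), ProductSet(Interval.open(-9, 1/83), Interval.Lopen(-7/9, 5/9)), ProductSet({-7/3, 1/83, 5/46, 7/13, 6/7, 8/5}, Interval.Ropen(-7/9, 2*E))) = ProductSet({-7/3}, {5/9})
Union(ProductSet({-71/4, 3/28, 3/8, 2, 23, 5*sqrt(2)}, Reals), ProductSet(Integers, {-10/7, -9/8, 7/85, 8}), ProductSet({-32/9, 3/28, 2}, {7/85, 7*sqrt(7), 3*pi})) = Union(ProductSet({-32/9, 3/28, 2}, {7/85, 7*sqrt(7), 3*pi}), ProductSet({-71/4, 3/28, 3/8, 2, 23, 5*sqrt(2)}, Reals), ProductSet(Integers, {-10/7, -9/8, 7/85, 8}))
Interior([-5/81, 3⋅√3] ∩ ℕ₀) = ∅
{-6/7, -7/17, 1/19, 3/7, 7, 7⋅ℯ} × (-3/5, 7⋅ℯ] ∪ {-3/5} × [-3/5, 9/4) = ({-3/5} × [-3/5, 9/4)) ∪ ({-6/7, -7/17, 1/19, 3/7, 7, 7⋅ℯ} × (-3/5, 7⋅ℯ])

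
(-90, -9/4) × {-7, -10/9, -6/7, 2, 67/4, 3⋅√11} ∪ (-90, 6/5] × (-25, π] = ((-90, 6/5] × (-25, π]) ∪ ((-90, -9/4) × {-7, -10/9, -6/7, 2, 67/4, 3⋅√11})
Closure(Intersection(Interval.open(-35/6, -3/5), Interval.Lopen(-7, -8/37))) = Interval(-35/6, -3/5)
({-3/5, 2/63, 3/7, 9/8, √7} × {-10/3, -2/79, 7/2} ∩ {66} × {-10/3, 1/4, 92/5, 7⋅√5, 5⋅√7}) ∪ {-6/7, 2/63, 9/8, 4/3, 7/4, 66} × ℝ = {-6/7, 2/63, 9/8, 4/3, 7/4, 66} × ℝ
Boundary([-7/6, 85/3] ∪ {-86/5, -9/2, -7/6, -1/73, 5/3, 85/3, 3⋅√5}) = {-86/5, -9/2, -7/6, 85/3}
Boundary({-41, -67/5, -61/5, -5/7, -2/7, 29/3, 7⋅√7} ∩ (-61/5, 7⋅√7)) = {-5/7, -2/7, 29/3}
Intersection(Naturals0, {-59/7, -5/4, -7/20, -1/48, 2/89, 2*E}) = EmptySet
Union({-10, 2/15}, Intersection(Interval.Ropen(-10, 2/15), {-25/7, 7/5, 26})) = {-10, -25/7, 2/15}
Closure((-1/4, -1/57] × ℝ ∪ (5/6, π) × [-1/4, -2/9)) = ([-1/4, -1/57] × ℝ) ∪ ({5/6, π} × [-1/4, -2/9]) ∪ ([5/6, π] × {-1/4, -2/9}) ∪ ((5/6, π) × [-1/4, -2/9))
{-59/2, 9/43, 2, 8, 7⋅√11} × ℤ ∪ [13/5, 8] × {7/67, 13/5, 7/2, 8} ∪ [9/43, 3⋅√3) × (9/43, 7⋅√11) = ([13/5, 8] × {7/67, 13/5, 7/2, 8}) ∪ ({-59/2, 9/43, 2, 8, 7⋅√11} × ℤ) ∪ ([9/43, 3⋅√3) × (9/43, 7⋅√11))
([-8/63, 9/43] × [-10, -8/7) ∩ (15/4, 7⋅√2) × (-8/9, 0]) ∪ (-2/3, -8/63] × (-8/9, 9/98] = (-2/3, -8/63] × (-8/9, 9/98]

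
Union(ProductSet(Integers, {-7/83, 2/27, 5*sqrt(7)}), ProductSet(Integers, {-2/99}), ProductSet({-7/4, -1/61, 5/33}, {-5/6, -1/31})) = Union(ProductSet({-7/4, -1/61, 5/33}, {-5/6, -1/31}), ProductSet(Integers, {-7/83, -2/99, 2/27, 5*sqrt(7)}))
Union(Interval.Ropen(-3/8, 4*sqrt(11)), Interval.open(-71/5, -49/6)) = Union(Interval.open(-71/5, -49/6), Interval.Ropen(-3/8, 4*sqrt(11)))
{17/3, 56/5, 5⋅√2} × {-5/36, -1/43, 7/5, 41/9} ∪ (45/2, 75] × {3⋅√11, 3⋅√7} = ({17/3, 56/5, 5⋅√2} × {-5/36, -1/43, 7/5, 41/9}) ∪ ((45/2, 75] × {3⋅√11, 3⋅√7})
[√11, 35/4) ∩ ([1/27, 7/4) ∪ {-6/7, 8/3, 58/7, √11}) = {58/7, √11}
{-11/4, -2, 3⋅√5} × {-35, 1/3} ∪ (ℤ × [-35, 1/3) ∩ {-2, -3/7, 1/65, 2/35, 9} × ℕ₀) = ({-2, 9} × {0}) ∪ ({-11/4, -2, 3⋅√5} × {-35, 1/3})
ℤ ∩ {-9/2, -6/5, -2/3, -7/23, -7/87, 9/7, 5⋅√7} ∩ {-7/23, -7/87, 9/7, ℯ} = ∅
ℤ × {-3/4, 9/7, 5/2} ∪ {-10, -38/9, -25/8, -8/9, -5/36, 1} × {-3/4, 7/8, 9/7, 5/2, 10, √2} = (ℤ × {-3/4, 9/7, 5/2}) ∪ ({-10, -38/9, -25/8, -8/9, -5/36, 1} × {-3/4, 7/8, 9/7, 5/2, 10, √2})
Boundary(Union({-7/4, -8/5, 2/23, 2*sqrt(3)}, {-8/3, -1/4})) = {-8/3, -7/4, -8/5, -1/4, 2/23, 2*sqrt(3)}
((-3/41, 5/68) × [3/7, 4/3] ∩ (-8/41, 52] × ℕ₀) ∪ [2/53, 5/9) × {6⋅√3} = ((-3/41, 5/68) × {1}) ∪ ([2/53, 5/9) × {6⋅√3})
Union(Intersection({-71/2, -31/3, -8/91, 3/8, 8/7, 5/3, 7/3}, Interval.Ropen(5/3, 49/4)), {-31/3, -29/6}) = {-31/3, -29/6, 5/3, 7/3}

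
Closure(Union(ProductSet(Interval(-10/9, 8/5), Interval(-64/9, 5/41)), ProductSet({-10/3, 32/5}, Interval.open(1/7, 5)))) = Union(ProductSet({-10/3, 32/5}, Interval(1/7, 5)), ProductSet(Interval(-10/9, 8/5), Interval(-64/9, 5/41)))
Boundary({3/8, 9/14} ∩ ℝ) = {3/8, 9/14}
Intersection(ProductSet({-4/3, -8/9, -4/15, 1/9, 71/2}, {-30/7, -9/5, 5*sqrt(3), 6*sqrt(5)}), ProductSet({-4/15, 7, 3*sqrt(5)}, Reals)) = ProductSet({-4/15}, {-30/7, -9/5, 5*sqrt(3), 6*sqrt(5)})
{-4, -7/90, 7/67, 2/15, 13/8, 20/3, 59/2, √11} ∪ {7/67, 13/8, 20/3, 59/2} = {-4, -7/90, 7/67, 2/15, 13/8, 20/3, 59/2, √11}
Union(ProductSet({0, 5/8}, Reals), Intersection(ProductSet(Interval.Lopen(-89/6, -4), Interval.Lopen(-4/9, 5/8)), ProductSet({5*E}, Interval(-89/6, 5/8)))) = ProductSet({0, 5/8}, Reals)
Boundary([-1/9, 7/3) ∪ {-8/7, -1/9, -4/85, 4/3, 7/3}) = {-8/7, -1/9, 7/3}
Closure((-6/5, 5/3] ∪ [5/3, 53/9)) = [-6/5, 53/9]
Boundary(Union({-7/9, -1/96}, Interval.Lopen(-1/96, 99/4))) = {-7/9, -1/96, 99/4}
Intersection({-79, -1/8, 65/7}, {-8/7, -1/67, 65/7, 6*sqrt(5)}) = {65/7}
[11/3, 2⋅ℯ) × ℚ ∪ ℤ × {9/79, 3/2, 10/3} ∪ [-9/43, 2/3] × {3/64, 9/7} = (ℤ × {9/79, 3/2, 10/3}) ∪ ([-9/43, 2/3] × {3/64, 9/7}) ∪ ([11/3, 2⋅ℯ) × ℚ)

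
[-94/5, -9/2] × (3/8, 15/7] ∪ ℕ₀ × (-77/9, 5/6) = (ℕ₀ × (-77/9, 5/6)) ∪ ([-94/5, -9/2] × (3/8, 15/7])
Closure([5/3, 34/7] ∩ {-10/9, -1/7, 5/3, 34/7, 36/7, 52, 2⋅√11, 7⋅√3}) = {5/3, 34/7}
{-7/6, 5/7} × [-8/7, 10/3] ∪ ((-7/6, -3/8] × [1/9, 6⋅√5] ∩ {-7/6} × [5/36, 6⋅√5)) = {-7/6, 5/7} × [-8/7, 10/3]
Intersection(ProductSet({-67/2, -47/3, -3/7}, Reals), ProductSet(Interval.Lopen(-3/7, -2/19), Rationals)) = EmptySet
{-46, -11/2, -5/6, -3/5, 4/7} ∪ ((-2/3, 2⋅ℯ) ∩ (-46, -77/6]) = {-46, -11/2, -5/6, -3/5, 4/7}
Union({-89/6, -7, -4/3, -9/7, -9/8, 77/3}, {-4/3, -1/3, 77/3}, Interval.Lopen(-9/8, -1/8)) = Union({-89/6, -7, -4/3, -9/7, 77/3}, Interval(-9/8, -1/8))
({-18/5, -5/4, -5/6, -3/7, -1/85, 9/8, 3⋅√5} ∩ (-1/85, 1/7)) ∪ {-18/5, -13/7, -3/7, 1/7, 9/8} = {-18/5, -13/7, -3/7, 1/7, 9/8}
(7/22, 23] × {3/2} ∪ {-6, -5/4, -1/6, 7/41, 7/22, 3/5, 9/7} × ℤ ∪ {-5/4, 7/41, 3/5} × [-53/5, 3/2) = ((7/22, 23] × {3/2}) ∪ ({-5/4, 7/41, 3/5} × [-53/5, 3/2)) ∪ ({-6, -5/4, -1/6, 7/41, 7/22, 3/5, 9/7} × ℤ)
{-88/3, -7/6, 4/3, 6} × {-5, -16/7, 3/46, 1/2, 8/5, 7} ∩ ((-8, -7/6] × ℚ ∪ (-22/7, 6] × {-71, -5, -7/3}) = ({-7/6, 4/3, 6} × {-5}) ∪ ({-7/6} × {-5, -16/7, 3/46, 1/2, 8/5, 7})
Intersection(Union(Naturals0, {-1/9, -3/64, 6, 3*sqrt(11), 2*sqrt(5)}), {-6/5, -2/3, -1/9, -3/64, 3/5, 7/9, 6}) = {-1/9, -3/64, 6}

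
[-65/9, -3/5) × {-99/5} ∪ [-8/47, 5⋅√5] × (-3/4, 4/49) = ([-65/9, -3/5) × {-99/5}) ∪ ([-8/47, 5⋅√5] × (-3/4, 4/49))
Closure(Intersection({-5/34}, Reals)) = {-5/34}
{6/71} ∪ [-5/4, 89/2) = [-5/4, 89/2)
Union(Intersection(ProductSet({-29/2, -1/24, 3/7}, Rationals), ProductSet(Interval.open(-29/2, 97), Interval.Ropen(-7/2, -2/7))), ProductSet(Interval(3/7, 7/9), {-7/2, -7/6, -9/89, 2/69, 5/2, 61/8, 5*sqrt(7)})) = Union(ProductSet({-1/24, 3/7}, Intersection(Interval.Ropen(-7/2, -2/7), Rationals)), ProductSet(Interval(3/7, 7/9), {-7/2, -7/6, -9/89, 2/69, 5/2, 61/8, 5*sqrt(7)}))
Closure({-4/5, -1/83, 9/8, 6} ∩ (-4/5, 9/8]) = {-1/83, 9/8}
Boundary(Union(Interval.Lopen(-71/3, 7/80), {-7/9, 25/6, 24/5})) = {-71/3, 7/80, 25/6, 24/5}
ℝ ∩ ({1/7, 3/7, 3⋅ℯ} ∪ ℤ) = ℤ ∪ {1/7, 3/7, 3⋅ℯ}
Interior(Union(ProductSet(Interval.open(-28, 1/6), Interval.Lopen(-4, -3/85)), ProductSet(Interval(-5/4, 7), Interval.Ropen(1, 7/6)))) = Union(ProductSet(Interval.open(-28, 1/6), Interval.open(-4, -3/85)), ProductSet(Interval.open(-5/4, 7), Interval.open(1, 7/6)))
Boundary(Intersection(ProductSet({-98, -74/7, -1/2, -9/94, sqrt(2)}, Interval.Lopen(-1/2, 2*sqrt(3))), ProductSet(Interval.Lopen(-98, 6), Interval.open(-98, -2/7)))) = ProductSet({-74/7, -1/2, -9/94, sqrt(2)}, Interval(-1/2, -2/7))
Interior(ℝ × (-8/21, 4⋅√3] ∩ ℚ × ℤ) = ∅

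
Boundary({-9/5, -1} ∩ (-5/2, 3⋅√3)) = {-9/5, -1}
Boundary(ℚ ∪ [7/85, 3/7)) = (-∞, 7/85] ∪ [3/7, ∞)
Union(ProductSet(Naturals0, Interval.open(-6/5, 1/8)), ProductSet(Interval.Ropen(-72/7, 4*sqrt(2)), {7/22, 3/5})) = Union(ProductSet(Interval.Ropen(-72/7, 4*sqrt(2)), {7/22, 3/5}), ProductSet(Naturals0, Interval.open(-6/5, 1/8)))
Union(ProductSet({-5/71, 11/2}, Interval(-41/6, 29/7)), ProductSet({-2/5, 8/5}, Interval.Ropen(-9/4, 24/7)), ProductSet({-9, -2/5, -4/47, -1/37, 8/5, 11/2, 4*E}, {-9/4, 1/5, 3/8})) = Union(ProductSet({-2/5, 8/5}, Interval.Ropen(-9/4, 24/7)), ProductSet({-5/71, 11/2}, Interval(-41/6, 29/7)), ProductSet({-9, -2/5, -4/47, -1/37, 8/5, 11/2, 4*E}, {-9/4, 1/5, 3/8}))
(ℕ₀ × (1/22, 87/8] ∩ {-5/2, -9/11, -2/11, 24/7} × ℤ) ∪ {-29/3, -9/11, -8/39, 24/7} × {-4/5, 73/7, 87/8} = {-29/3, -9/11, -8/39, 24/7} × {-4/5, 73/7, 87/8}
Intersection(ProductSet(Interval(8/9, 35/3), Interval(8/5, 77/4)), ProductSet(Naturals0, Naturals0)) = ProductSet(Range(1, 12, 1), Range(2, 20, 1))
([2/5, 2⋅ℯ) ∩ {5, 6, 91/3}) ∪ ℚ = ℚ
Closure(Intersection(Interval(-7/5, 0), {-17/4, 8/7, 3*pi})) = EmptySet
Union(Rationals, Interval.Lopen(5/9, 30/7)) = Union(Interval(5/9, 30/7), Rationals)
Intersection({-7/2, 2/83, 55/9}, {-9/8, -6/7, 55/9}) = {55/9}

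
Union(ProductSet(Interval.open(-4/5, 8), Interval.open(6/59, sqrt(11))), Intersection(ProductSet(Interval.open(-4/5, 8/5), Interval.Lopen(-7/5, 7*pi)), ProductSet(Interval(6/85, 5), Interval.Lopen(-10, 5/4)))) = Union(ProductSet(Interval.open(-4/5, 8), Interval.open(6/59, sqrt(11))), ProductSet(Interval.Ropen(6/85, 8/5), Interval.Lopen(-7/5, 5/4)))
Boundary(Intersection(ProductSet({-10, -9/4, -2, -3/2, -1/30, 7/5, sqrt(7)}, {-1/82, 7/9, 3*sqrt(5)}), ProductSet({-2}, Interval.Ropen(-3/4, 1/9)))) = ProductSet({-2}, {-1/82})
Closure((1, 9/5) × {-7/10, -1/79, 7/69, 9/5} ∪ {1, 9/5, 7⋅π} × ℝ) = ({1, 9/5, 7⋅π} × ℝ) ∪ ([1, 9/5] × {-7/10, -1/79, 7/69, 9/5})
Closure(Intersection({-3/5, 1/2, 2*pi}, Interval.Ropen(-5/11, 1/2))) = EmptySet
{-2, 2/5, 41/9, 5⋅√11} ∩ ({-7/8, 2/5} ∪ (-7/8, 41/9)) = {2/5}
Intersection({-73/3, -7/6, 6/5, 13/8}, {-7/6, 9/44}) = {-7/6}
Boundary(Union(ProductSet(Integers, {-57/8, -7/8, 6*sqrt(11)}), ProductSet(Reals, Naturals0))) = Union(ProductSet(Integers, {-57/8, -7/8, 6*sqrt(11)}), ProductSet(Reals, Naturals0))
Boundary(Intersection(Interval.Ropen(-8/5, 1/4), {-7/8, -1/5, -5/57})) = {-7/8, -1/5, -5/57}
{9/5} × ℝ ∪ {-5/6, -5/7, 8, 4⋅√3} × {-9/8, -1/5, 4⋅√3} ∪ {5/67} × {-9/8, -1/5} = ({9/5} × ℝ) ∪ ({5/67} × {-9/8, -1/5}) ∪ ({-5/6, -5/7, 8, 4⋅√3} × {-9/8, -1/5, 4⋅√3})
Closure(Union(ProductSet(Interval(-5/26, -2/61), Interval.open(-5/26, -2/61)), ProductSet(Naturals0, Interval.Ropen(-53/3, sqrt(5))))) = Union(ProductSet(Interval(-5/26, -2/61), Interval(-5/26, -2/61)), ProductSet(Naturals0, Interval(-53/3, sqrt(5))))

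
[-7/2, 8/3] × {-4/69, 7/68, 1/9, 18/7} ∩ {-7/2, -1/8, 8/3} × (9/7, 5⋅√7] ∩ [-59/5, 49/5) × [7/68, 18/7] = {-7/2, -1/8, 8/3} × {18/7}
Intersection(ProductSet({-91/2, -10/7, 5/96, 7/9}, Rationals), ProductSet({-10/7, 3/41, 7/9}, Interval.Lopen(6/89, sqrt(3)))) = ProductSet({-10/7, 7/9}, Intersection(Interval.Lopen(6/89, sqrt(3)), Rationals))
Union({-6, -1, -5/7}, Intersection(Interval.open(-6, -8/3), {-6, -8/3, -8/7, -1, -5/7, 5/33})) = {-6, -1, -5/7}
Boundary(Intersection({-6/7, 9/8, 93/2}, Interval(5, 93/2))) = {93/2}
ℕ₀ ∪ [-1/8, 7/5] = [-1/8, 7/5] ∪ ℕ₀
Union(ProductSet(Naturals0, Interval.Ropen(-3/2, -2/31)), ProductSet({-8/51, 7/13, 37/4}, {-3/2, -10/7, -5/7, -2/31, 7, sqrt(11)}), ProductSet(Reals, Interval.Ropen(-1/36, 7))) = Union(ProductSet({-8/51, 7/13, 37/4}, {-3/2, -10/7, -5/7, -2/31, 7, sqrt(11)}), ProductSet(Naturals0, Interval.Ropen(-3/2, -2/31)), ProductSet(Reals, Interval.Ropen(-1/36, 7)))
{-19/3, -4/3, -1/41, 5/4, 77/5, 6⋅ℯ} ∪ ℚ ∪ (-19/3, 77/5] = ℚ ∪ [-19/3, 77/5] ∪ {6⋅ℯ}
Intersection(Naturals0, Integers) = Naturals0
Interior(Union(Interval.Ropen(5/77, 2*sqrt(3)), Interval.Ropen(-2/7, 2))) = Interval.open(-2/7, 2*sqrt(3))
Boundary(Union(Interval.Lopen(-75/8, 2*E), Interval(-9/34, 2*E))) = {-75/8, 2*E}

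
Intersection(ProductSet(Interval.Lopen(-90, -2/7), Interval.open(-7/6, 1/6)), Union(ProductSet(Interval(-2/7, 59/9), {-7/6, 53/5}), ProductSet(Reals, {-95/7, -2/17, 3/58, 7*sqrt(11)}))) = ProductSet(Interval.Lopen(-90, -2/7), {-2/17, 3/58})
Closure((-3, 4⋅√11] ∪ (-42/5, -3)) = [-42/5, 4⋅√11]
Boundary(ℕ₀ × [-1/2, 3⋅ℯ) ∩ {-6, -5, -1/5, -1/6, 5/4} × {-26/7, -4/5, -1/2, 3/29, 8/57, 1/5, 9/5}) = ∅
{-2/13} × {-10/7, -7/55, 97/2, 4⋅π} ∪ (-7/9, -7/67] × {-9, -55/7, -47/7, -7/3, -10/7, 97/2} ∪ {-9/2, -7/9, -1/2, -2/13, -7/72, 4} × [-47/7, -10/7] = ({-2/13} × {-10/7, -7/55, 97/2, 4⋅π}) ∪ ({-9/2, -7/9, -1/2, -2/13, -7/72, 4} × [-47/7, -10/7]) ∪ ((-7/9, -7/67] × {-9, -55/7, -47/7, -7/3, -10/7, 97/2})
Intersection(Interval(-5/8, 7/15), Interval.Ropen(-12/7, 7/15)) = Interval.Ropen(-5/8, 7/15)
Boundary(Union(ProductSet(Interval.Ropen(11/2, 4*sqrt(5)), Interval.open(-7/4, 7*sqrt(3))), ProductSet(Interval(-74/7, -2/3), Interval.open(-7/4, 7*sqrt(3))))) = Union(ProductSet({-74/7, -2/3, 11/2, 4*sqrt(5)}, Interval(-7/4, 7*sqrt(3))), ProductSet(Union(Interval(-74/7, -2/3), Interval(11/2, 4*sqrt(5))), {-7/4, 7*sqrt(3)}))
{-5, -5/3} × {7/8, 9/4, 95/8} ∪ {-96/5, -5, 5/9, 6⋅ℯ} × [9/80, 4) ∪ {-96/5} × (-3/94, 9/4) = ({-96/5} × (-3/94, 9/4)) ∪ ({-5, -5/3} × {7/8, 9/4, 95/8}) ∪ ({-96/5, -5, 5/9, 6⋅ℯ} × [9/80, 4))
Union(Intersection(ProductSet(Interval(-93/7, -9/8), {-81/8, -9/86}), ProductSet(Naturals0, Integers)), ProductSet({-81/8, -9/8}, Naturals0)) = ProductSet({-81/8, -9/8}, Naturals0)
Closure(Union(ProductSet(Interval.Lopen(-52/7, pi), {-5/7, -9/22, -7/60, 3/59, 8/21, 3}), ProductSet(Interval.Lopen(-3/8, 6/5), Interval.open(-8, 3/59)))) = Union(ProductSet({-3/8, 6/5}, Interval(-8, 3/59)), ProductSet(Interval(-52/7, pi), {-5/7, -9/22, -7/60, 3/59, 8/21, 3}), ProductSet(Interval(-3/8, 6/5), {-8, 3/59}), ProductSet(Interval.Lopen(-3/8, 6/5), Interval.open(-8, 3/59)))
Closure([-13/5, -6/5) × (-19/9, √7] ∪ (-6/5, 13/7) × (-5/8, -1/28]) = ({-6/5, 13/7} × [-5/8, -1/28]) ∪ ([-6/5, 13/7] × {-5/8, -1/28}) ∪ ({-13/5, -6/5} × [-19/9, √7]) ∪ ([-13/5, -6/5] × {-19/9, √7}) ∪ ((-6/5, 13/7) × (-5/8, -1/28]) ∪ ([-13/5, -6/5) × (-19/9, √7])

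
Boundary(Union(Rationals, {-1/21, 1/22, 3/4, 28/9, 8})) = Reals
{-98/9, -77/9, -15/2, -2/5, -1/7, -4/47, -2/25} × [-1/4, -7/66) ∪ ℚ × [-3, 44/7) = ℚ × [-3, 44/7)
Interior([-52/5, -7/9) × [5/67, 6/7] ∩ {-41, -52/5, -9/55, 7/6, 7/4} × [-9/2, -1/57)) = ∅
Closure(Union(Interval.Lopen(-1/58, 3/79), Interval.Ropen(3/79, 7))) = Interval(-1/58, 7)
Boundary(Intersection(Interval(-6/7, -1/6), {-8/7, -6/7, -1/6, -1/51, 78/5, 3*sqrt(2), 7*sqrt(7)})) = {-6/7, -1/6}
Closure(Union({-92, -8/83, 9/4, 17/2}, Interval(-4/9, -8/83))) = Union({-92, 9/4, 17/2}, Interval(-4/9, -8/83))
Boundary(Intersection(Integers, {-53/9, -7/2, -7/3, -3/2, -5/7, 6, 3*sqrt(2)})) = {6}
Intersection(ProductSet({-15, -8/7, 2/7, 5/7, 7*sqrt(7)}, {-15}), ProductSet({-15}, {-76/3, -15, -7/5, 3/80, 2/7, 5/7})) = ProductSet({-15}, {-15})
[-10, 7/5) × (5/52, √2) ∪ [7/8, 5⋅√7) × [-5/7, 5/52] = ([-10, 7/5) × (5/52, √2)) ∪ ([7/8, 5⋅√7) × [-5/7, 5/52])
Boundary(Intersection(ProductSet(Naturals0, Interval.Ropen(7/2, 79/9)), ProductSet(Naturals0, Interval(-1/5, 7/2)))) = ProductSet(Naturals0, {7/2})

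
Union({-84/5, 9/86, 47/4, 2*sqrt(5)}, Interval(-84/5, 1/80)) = Union({9/86, 47/4, 2*sqrt(5)}, Interval(-84/5, 1/80))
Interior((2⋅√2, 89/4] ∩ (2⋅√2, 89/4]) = (2⋅√2, 89/4)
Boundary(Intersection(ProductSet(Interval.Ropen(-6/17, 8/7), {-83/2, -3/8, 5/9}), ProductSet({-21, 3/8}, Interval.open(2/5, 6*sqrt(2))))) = ProductSet({3/8}, {5/9})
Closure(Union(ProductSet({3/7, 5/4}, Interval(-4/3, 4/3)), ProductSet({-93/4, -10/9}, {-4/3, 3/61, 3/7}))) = Union(ProductSet({-93/4, -10/9}, {-4/3, 3/61, 3/7}), ProductSet({3/7, 5/4}, Interval(-4/3, 4/3)))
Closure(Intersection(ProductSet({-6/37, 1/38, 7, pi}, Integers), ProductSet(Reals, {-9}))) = ProductSet({-6/37, 1/38, 7, pi}, {-9})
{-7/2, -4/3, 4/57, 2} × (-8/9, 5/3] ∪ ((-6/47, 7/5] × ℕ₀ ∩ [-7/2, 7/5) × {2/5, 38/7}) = {-7/2, -4/3, 4/57, 2} × (-8/9, 5/3]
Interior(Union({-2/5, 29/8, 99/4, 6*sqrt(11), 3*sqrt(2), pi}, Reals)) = Reals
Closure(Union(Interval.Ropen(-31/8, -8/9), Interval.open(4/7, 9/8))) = Union(Interval(-31/8, -8/9), Interval(4/7, 9/8))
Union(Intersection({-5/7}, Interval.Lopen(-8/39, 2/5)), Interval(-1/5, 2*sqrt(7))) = Interval(-1/5, 2*sqrt(7))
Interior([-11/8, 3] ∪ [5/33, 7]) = (-11/8, 7)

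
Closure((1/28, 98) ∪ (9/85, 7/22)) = [1/28, 98]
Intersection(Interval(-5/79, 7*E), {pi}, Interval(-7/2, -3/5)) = EmptySet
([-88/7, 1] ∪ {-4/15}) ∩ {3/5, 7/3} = {3/5}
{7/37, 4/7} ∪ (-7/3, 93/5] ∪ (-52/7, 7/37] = (-52/7, 93/5]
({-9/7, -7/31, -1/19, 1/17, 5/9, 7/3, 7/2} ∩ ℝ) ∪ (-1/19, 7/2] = {-9/7, -7/31} ∪ [-1/19, 7/2]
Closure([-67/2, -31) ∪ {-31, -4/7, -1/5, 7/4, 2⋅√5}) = [-67/2, -31] ∪ {-4/7, -1/5, 7/4, 2⋅√5}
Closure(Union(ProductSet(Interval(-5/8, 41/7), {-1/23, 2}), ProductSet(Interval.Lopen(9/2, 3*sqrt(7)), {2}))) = Union(ProductSet(Interval(-5/8, 41/7), {-1/23, 2}), ProductSet(Interval(9/2, 3*sqrt(7)), {2}))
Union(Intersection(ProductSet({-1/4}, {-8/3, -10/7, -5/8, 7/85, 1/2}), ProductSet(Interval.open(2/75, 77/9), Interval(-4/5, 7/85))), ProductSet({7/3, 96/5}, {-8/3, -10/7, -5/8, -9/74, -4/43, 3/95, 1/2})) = ProductSet({7/3, 96/5}, {-8/3, -10/7, -5/8, -9/74, -4/43, 3/95, 1/2})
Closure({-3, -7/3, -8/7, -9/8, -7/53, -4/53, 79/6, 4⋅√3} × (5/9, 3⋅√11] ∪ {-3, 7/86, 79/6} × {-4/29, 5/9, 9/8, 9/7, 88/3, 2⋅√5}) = ({-3, 7/86, 79/6} × {-4/29, 5/9, 9/8, 9/7, 88/3, 2⋅√5}) ∪ ({-3, -7/3, -8/7, -9/8, -7/53, -4/53, 79/6, 4⋅√3} × [5/9, 3⋅√11])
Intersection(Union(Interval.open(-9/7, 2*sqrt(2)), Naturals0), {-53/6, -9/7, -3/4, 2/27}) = {-3/4, 2/27}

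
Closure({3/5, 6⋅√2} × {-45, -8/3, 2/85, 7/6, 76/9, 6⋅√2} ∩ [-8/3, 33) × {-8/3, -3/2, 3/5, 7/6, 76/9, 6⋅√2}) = {3/5, 6⋅√2} × {-8/3, 7/6, 76/9, 6⋅√2}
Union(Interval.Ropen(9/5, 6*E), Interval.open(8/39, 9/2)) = Interval.open(8/39, 6*E)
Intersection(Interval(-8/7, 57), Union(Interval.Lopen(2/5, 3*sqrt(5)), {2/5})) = Interval(2/5, 3*sqrt(5))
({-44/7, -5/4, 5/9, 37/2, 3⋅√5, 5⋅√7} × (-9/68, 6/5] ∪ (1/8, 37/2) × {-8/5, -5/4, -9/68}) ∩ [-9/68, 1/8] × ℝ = ∅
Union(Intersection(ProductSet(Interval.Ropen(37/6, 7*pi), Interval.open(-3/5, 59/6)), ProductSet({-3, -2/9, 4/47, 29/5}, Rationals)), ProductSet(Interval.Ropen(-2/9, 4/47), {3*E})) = ProductSet(Interval.Ropen(-2/9, 4/47), {3*E})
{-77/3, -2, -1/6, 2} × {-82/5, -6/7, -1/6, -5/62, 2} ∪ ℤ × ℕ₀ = (ℤ × ℕ₀) ∪ ({-77/3, -2, -1/6, 2} × {-82/5, -6/7, -1/6, -5/62, 2})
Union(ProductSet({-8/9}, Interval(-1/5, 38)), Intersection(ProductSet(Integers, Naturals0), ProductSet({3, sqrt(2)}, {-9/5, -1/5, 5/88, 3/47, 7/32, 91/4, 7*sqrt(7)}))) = ProductSet({-8/9}, Interval(-1/5, 38))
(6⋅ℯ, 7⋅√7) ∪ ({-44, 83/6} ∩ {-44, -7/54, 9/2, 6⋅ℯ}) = {-44} ∪ (6⋅ℯ, 7⋅√7)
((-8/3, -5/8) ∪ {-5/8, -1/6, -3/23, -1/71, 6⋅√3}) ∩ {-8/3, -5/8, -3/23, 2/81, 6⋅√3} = {-5/8, -3/23, 6⋅√3}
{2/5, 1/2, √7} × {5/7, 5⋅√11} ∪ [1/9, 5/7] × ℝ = ([1/9, 5/7] × ℝ) ∪ ({2/5, 1/2, √7} × {5/7, 5⋅√11})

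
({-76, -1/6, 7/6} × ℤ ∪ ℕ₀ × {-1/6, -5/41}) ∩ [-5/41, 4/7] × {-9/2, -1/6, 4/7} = {0} × {-1/6}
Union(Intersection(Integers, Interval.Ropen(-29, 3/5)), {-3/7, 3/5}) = Union({-3/7, 3/5}, Range(-29, 1, 1))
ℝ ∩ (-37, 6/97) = (-37, 6/97)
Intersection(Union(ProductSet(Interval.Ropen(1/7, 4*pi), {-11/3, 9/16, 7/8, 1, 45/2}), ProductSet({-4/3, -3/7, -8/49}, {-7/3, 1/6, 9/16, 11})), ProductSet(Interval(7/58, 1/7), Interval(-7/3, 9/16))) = ProductSet({1/7}, {9/16})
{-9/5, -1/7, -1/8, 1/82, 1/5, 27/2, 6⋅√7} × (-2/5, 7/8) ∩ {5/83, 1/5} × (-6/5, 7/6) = {1/5} × (-2/5, 7/8)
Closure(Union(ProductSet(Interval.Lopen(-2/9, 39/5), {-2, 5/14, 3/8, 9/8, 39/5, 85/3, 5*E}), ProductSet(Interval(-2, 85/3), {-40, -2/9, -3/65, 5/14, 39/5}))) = Union(ProductSet(Interval(-2, 85/3), {-40, -2/9, -3/65, 5/14, 39/5}), ProductSet(Interval(-2/9, 39/5), {-2, 5/14, 3/8, 9/8, 39/5, 85/3, 5*E}))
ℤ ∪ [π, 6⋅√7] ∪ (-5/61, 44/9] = ℤ ∪ (-5/61, 6⋅√7]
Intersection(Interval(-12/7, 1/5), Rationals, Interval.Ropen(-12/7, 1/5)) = Intersection(Interval.Ropen(-12/7, 1/5), Rationals)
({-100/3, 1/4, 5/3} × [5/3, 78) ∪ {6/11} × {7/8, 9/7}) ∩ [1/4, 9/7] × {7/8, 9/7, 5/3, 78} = ({1/4} × {5/3}) ∪ ({6/11} × {7/8, 9/7})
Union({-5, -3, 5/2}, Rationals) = Rationals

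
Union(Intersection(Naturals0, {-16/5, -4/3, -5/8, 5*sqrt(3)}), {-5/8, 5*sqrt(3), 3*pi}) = {-5/8, 5*sqrt(3), 3*pi}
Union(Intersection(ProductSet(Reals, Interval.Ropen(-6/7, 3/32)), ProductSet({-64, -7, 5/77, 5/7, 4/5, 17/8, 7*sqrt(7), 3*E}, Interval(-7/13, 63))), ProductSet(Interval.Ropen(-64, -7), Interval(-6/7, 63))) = Union(ProductSet({-64, -7, 5/77, 5/7, 4/5, 17/8, 7*sqrt(7), 3*E}, Interval.Ropen(-7/13, 3/32)), ProductSet(Interval.Ropen(-64, -7), Interval(-6/7, 63)))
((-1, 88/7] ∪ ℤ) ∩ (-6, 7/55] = {-5, -4, …, 0} ∪ [-1, 7/55]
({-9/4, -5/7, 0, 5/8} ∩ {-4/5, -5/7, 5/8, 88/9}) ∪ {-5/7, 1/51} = {-5/7, 1/51, 5/8}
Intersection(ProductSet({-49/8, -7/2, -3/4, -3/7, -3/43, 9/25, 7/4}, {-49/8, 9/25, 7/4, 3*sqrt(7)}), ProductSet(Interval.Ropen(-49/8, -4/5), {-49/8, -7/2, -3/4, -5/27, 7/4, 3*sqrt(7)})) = ProductSet({-49/8, -7/2}, {-49/8, 7/4, 3*sqrt(7)})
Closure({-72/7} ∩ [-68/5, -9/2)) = {-72/7}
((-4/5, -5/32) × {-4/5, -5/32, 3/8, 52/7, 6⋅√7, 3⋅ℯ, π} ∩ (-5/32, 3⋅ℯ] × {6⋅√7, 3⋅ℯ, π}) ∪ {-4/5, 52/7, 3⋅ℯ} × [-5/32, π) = {-4/5, 52/7, 3⋅ℯ} × [-5/32, π)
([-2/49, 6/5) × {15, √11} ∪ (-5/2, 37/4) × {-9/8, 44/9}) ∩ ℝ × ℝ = ((-5/2, 37/4) × {-9/8, 44/9}) ∪ ([-2/49, 6/5) × {15, √11})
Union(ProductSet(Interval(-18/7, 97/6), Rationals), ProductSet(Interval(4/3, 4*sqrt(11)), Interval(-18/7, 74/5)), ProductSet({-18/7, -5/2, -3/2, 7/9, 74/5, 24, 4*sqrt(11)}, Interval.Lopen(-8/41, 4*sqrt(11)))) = Union(ProductSet({-18/7, -5/2, -3/2, 7/9, 74/5, 24, 4*sqrt(11)}, Interval.Lopen(-8/41, 4*sqrt(11))), ProductSet(Interval(-18/7, 97/6), Rationals), ProductSet(Interval(4/3, 4*sqrt(11)), Interval(-18/7, 74/5)))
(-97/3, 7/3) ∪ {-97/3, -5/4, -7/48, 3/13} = [-97/3, 7/3)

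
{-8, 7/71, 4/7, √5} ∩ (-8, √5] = {7/71, 4/7, √5}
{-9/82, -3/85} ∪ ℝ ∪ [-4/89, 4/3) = (-∞, ∞)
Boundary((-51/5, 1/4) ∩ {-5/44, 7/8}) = {-5/44}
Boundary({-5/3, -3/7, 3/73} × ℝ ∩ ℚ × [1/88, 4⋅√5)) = {-5/3, -3/7, 3/73} × [1/88, 4⋅√5]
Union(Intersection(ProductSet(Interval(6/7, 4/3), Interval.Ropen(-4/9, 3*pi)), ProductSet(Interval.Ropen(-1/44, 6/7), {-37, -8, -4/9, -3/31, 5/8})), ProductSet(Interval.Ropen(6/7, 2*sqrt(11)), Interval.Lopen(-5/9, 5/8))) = ProductSet(Interval.Ropen(6/7, 2*sqrt(11)), Interval.Lopen(-5/9, 5/8))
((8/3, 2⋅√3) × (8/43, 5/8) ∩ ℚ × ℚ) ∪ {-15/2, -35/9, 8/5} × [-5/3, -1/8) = ({-15/2, -35/9, 8/5} × [-5/3, -1/8)) ∪ ((ℚ ∩ (8/3, 2⋅√3)) × (ℚ ∩ (8/43, 5/8)))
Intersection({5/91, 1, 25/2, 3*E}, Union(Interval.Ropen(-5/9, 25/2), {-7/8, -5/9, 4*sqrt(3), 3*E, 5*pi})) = {5/91, 1, 3*E}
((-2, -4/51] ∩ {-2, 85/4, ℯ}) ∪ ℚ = ℚ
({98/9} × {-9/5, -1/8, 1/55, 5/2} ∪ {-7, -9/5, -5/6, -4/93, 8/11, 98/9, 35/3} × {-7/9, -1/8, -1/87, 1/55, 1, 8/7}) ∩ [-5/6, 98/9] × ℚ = ({98/9} × {-9/5, -1/8, 1/55, 5/2}) ∪ ({-5/6, -4/93, 8/11, 98/9} × {-7/9, -1/8, -1/87, 1/55, 1, 8/7})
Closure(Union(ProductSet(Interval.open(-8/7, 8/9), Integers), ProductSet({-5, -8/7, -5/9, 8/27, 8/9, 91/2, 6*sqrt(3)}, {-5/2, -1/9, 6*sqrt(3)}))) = Union(ProductSet({-5, -8/7, -5/9, 8/27, 8/9, 91/2, 6*sqrt(3)}, {-5/2, -1/9, 6*sqrt(3)}), ProductSet(Interval(-8/7, 8/9), Integers))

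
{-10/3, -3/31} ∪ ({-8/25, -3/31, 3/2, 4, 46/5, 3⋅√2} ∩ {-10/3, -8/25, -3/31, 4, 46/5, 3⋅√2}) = {-10/3, -8/25, -3/31, 4, 46/5, 3⋅√2}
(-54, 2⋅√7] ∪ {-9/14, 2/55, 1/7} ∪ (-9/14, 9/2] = (-54, 2⋅√7]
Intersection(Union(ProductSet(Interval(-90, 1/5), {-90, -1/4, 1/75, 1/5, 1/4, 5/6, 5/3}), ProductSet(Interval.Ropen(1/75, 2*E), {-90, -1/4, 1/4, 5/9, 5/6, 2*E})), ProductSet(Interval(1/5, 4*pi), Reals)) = Union(ProductSet({1/5}, {-90, -1/4, 1/75, 1/5, 1/4, 5/6, 5/3}), ProductSet(Interval.Ropen(1/5, 2*E), {-90, -1/4, 1/4, 5/9, 5/6, 2*E}))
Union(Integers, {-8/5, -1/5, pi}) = Union({-8/5, -1/5, pi}, Integers)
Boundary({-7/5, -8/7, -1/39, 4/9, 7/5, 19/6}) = {-7/5, -8/7, -1/39, 4/9, 7/5, 19/6}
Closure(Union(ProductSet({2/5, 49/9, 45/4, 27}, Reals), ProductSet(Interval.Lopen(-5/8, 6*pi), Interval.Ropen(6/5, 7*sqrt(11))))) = Union(ProductSet({-5/8, 6*pi}, Interval(6/5, 7*sqrt(11))), ProductSet({2/5, 49/9, 45/4, 27}, Reals), ProductSet(Interval(-5/8, 6*pi), {6/5, 7*sqrt(11)}), ProductSet(Interval.Lopen(-5/8, 6*pi), Interval.Ropen(6/5, 7*sqrt(11))))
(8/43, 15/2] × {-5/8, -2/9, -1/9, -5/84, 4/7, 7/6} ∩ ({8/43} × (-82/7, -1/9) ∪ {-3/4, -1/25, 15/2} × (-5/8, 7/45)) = {15/2} × {-2/9, -1/9, -5/84}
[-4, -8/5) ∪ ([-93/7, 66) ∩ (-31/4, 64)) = (-31/4, 64)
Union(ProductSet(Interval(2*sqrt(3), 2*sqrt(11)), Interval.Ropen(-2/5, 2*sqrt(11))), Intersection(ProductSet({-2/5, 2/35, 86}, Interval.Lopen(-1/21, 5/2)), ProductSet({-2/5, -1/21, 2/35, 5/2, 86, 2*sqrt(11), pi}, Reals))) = Union(ProductSet({-2/5, 2/35, 86}, Interval.Lopen(-1/21, 5/2)), ProductSet(Interval(2*sqrt(3), 2*sqrt(11)), Interval.Ropen(-2/5, 2*sqrt(11))))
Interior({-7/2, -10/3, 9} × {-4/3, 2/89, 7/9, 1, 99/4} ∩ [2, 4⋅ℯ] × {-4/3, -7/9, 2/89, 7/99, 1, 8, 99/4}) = ∅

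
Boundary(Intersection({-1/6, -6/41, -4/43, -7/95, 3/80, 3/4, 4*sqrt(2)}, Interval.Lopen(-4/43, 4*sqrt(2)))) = {-7/95, 3/80, 3/4, 4*sqrt(2)}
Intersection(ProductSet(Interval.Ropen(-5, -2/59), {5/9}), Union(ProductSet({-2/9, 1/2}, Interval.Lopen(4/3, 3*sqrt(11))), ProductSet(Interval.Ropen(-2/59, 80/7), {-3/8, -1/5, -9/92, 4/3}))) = EmptySet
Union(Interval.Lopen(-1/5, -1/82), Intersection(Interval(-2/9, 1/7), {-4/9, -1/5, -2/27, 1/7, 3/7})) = Union({1/7}, Interval(-1/5, -1/82))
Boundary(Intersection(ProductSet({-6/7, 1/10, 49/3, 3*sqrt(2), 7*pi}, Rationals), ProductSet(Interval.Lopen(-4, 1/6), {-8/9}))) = ProductSet({-6/7, 1/10}, {-8/9})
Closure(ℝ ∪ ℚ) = ℝ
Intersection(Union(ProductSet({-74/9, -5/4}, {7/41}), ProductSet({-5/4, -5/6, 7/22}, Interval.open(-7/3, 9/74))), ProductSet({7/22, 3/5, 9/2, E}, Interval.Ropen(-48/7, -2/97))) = ProductSet({7/22}, Interval.open(-7/3, -2/97))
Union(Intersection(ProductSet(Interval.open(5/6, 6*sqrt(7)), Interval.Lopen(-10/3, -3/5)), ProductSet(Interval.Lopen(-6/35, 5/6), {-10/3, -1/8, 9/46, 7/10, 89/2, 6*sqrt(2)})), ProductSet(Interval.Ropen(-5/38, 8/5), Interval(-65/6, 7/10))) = ProductSet(Interval.Ropen(-5/38, 8/5), Interval(-65/6, 7/10))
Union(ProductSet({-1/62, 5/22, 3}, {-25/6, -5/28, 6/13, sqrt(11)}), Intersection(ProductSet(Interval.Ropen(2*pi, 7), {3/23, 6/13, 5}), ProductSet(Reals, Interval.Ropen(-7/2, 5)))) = Union(ProductSet({-1/62, 5/22, 3}, {-25/6, -5/28, 6/13, sqrt(11)}), ProductSet(Interval.Ropen(2*pi, 7), {3/23, 6/13}))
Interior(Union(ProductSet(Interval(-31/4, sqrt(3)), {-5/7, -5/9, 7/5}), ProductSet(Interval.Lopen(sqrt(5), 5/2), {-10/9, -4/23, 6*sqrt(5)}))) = EmptySet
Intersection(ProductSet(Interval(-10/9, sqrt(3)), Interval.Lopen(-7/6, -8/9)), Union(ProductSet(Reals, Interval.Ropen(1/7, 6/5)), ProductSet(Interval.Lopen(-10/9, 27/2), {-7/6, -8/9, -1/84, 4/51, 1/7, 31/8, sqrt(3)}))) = ProductSet(Interval.Lopen(-10/9, sqrt(3)), {-8/9})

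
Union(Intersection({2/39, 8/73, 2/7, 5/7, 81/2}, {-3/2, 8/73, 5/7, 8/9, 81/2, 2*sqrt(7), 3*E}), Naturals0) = Union({8/73, 5/7, 81/2}, Naturals0)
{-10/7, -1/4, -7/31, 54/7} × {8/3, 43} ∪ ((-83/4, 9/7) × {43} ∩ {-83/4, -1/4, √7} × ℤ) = {-10/7, -1/4, -7/31, 54/7} × {8/3, 43}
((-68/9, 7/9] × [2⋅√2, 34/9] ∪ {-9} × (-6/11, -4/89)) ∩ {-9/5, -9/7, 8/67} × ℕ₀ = {-9/5, -9/7, 8/67} × {3}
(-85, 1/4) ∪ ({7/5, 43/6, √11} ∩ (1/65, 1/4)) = (-85, 1/4)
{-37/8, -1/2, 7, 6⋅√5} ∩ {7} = {7}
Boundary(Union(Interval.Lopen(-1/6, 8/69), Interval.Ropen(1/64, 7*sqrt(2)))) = {-1/6, 7*sqrt(2)}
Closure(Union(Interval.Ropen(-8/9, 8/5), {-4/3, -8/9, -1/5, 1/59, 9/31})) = Union({-4/3}, Interval(-8/9, 8/5))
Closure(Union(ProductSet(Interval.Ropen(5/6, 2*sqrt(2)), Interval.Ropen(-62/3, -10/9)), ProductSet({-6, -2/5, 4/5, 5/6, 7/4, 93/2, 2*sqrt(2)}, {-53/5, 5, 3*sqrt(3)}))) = Union(ProductSet({5/6, 2*sqrt(2)}, Interval(-62/3, -10/9)), ProductSet({-6, -2/5, 4/5, 5/6, 7/4, 93/2, 2*sqrt(2)}, {-53/5, 5, 3*sqrt(3)}), ProductSet(Interval(5/6, 2*sqrt(2)), {-62/3, -10/9}), ProductSet(Interval.Ropen(5/6, 2*sqrt(2)), Interval.Ropen(-62/3, -10/9)))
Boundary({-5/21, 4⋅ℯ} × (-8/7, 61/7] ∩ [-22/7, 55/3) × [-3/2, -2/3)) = {-5/21, 4⋅ℯ} × [-8/7, -2/3]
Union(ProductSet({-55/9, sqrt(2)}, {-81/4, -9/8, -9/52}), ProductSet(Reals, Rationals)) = ProductSet(Reals, Rationals)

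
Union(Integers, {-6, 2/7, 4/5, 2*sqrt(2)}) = Union({2/7, 4/5, 2*sqrt(2)}, Integers)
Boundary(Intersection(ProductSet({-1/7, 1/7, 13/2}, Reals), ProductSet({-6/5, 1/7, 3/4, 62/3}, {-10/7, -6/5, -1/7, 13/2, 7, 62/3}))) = ProductSet({1/7}, {-10/7, -6/5, -1/7, 13/2, 7, 62/3})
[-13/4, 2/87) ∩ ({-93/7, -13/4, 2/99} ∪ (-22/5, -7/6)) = [-13/4, -7/6) ∪ {2/99}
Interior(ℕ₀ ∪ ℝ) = ℝ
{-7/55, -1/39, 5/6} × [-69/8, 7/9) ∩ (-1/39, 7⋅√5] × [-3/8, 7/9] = {5/6} × [-3/8, 7/9)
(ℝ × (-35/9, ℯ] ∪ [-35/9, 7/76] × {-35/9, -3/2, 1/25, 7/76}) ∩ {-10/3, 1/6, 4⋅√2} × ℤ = {-10/3, 1/6, 4⋅√2} × {-3, -2, …, 2}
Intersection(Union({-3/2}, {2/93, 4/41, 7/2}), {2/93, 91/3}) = {2/93}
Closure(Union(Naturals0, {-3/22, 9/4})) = Union({-3/22, 9/4}, Naturals0)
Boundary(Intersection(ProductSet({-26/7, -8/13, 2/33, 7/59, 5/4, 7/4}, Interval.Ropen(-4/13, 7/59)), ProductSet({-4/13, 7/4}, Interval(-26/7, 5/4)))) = ProductSet({7/4}, Interval(-4/13, 7/59))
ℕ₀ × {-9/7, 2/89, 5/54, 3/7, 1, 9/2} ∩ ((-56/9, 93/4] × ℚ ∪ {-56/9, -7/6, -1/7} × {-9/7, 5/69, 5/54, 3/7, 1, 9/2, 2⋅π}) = {0, 1, …, 23} × {-9/7, 2/89, 5/54, 3/7, 1, 9/2}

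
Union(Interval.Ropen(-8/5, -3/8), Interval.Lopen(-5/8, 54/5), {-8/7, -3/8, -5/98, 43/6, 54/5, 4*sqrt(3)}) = Interval(-8/5, 54/5)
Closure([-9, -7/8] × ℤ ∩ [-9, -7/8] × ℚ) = [-9, -7/8] × ℤ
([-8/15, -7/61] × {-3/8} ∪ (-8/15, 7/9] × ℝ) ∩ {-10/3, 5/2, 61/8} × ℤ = ∅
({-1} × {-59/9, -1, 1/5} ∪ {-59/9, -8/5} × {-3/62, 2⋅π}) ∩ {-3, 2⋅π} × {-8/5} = ∅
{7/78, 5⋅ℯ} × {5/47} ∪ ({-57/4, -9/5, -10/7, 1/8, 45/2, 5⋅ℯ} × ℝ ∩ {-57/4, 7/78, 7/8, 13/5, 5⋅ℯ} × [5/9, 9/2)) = ({7/78, 5⋅ℯ} × {5/47}) ∪ ({-57/4, 5⋅ℯ} × [5/9, 9/2))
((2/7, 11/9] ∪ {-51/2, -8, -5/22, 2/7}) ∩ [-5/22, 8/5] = {-5/22} ∪ [2/7, 11/9]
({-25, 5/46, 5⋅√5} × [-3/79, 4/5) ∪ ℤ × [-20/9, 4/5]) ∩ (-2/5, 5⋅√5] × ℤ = ({0, 1, …, 11} × {-2, -1, 0}) ∪ ({5/46, 5⋅√5} × {0})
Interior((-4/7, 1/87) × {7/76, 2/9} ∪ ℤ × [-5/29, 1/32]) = ∅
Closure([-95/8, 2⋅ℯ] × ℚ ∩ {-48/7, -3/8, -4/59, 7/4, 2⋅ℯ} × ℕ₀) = {-48/7, -3/8, -4/59, 7/4, 2⋅ℯ} × ℕ₀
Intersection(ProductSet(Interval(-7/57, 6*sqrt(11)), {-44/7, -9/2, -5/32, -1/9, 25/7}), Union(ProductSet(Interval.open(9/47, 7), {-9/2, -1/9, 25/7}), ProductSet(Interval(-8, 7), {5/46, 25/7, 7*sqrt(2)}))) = Union(ProductSet(Interval(-7/57, 7), {25/7}), ProductSet(Interval.open(9/47, 7), {-9/2, -1/9, 25/7}))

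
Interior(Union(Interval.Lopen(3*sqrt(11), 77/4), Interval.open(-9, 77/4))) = Interval.open(-9, 77/4)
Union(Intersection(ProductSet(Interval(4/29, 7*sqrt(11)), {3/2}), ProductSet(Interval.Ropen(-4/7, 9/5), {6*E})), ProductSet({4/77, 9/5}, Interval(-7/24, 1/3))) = ProductSet({4/77, 9/5}, Interval(-7/24, 1/3))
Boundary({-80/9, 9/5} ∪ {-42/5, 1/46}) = {-80/9, -42/5, 1/46, 9/5}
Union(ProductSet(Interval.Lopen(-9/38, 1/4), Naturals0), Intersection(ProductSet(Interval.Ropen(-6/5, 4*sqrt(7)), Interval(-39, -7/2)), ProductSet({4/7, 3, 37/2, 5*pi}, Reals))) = Union(ProductSet({4/7, 3}, Interval(-39, -7/2)), ProductSet(Interval.Lopen(-9/38, 1/4), Naturals0))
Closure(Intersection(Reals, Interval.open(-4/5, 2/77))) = Interval(-4/5, 2/77)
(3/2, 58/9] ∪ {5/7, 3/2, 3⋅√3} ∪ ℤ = ℤ ∪ {5/7} ∪ [3/2, 58/9]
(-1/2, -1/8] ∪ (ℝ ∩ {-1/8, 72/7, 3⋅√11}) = (-1/2, -1/8] ∪ {72/7, 3⋅√11}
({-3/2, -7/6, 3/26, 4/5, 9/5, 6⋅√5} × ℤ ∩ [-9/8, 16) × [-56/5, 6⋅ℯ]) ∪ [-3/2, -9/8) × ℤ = ([-3/2, -9/8) × ℤ) ∪ ({3/26, 4/5, 9/5, 6⋅√5} × {-11, -10, …, 16})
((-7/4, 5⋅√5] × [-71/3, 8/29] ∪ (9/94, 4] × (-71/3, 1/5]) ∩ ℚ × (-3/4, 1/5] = (ℚ ∩ (-7/4, 5⋅√5]) × (-3/4, 1/5]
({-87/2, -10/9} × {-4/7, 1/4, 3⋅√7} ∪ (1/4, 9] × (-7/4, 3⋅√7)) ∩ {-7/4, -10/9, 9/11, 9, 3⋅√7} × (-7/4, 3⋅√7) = ({-10/9} × {-4/7, 1/4}) ∪ ({9/11, 9, 3⋅√7} × (-7/4, 3⋅√7))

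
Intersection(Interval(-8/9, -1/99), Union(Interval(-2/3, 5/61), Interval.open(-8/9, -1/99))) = Interval.Lopen(-8/9, -1/99)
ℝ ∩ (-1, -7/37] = (-1, -7/37]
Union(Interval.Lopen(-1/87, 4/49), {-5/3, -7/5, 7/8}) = Union({-5/3, -7/5, 7/8}, Interval.Lopen(-1/87, 4/49))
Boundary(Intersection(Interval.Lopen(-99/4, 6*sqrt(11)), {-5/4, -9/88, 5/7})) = {-5/4, -9/88, 5/7}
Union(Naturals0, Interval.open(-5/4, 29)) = Union(Interval.Lopen(-5/4, 29), Naturals0)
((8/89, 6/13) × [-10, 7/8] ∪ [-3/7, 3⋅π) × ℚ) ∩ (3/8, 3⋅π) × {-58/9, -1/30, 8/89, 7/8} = (3/8, 3⋅π) × {-58/9, -1/30, 8/89, 7/8}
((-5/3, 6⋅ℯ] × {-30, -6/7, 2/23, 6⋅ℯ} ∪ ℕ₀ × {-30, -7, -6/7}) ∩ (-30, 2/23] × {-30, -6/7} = (-5/3, 2/23] × {-30, -6/7}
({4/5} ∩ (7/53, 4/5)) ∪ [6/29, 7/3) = [6/29, 7/3)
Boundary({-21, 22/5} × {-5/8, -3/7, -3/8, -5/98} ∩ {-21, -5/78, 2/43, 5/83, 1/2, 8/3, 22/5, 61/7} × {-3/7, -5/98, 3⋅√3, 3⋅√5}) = {-21, 22/5} × {-3/7, -5/98}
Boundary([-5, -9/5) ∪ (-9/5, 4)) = {-5, -9/5, 4}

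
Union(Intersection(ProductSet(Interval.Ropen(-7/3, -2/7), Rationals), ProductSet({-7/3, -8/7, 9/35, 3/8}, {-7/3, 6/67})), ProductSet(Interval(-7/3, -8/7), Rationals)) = ProductSet(Interval(-7/3, -8/7), Rationals)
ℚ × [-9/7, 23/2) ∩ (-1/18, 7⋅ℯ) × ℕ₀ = (ℚ ∩ (-1/18, 7⋅ℯ)) × {0, 1, …, 11}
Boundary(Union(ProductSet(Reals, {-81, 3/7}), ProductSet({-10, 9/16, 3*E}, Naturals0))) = Union(ProductSet({-10, 9/16, 3*E}, Naturals0), ProductSet(Reals, {-81, 3/7}))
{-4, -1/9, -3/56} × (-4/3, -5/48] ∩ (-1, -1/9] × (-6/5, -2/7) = {-1/9} × (-6/5, -2/7)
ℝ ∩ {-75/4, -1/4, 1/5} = {-75/4, -1/4, 1/5}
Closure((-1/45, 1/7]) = [-1/45, 1/7]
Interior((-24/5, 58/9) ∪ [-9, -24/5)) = (-9, -24/5) ∪ (-24/5, 58/9)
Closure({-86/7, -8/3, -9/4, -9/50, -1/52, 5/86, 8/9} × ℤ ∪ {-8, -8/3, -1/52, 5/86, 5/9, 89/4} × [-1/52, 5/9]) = ({-86/7, -8/3, -9/4, -9/50, -1/52, 5/86, 8/9} × ℤ) ∪ ({-8, -8/3, -1/52, 5/86, 5/9, 89/4} × [-1/52, 5/9])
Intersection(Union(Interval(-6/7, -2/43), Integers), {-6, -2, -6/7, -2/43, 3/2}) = {-6, -2, -6/7, -2/43}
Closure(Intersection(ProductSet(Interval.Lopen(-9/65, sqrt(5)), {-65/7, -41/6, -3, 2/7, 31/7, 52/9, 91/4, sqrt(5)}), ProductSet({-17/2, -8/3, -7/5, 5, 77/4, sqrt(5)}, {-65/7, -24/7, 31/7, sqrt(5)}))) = ProductSet({sqrt(5)}, {-65/7, 31/7, sqrt(5)})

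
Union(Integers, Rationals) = Rationals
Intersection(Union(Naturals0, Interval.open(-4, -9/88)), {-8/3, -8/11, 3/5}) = {-8/3, -8/11}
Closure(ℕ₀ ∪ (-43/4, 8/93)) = [-43/4, 8/93] ∪ ℕ₀ ∪ (ℕ₀ \ (-43/4, 8/93))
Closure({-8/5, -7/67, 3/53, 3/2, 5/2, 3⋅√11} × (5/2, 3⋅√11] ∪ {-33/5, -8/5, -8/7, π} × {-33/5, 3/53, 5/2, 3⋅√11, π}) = ({-33/5, -8/5, -8/7, π} × {-33/5, 3/53, 5/2, 3⋅√11, π}) ∪ ({-8/5, -7/67, 3/53, 3/2, 5/2, 3⋅√11} × [5/2, 3⋅√11])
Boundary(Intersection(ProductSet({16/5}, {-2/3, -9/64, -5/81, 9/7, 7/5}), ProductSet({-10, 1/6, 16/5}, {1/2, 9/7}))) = ProductSet({16/5}, {9/7})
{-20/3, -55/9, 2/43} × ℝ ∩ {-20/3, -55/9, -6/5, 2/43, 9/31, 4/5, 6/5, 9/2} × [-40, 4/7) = {-20/3, -55/9, 2/43} × [-40, 4/7)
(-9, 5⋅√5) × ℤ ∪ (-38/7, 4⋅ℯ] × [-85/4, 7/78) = ((-9, 5⋅√5) × ℤ) ∪ ((-38/7, 4⋅ℯ] × [-85/4, 7/78))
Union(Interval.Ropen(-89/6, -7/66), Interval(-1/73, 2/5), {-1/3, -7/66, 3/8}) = Union(Interval(-89/6, -7/66), Interval(-1/73, 2/5))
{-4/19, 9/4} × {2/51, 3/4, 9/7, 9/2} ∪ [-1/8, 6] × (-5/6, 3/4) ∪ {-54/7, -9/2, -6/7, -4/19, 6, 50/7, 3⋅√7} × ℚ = ({-4/19, 9/4} × {2/51, 3/4, 9/7, 9/2}) ∪ ([-1/8, 6] × (-5/6, 3/4)) ∪ ({-54/7, -9/2, -6/7, -4/19, 6, 50/7, 3⋅√7} × ℚ)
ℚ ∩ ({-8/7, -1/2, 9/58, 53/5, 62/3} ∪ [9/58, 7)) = {-8/7, -1/2, 53/5, 62/3} ∪ (ℚ ∩ [9/58, 7))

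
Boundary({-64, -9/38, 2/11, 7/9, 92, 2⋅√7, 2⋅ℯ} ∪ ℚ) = ℝ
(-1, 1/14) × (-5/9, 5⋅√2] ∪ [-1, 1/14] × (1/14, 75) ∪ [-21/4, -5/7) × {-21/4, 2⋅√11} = ([-1, 1/14] × (1/14, 75)) ∪ ([-21/4, -5/7) × {-21/4, 2⋅√11}) ∪ ((-1, 1/14) × (-5/9, 5⋅√2])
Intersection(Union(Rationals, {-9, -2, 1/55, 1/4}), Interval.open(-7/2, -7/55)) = Intersection(Interval.open(-7/2, -7/55), Rationals)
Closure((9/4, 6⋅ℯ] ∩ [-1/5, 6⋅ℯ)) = [9/4, 6⋅ℯ]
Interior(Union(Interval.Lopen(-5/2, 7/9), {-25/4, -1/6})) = Interval.open(-5/2, 7/9)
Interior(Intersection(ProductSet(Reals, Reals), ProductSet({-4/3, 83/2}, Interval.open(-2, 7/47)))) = EmptySet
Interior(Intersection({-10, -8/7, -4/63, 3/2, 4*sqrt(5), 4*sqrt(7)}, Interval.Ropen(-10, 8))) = EmptySet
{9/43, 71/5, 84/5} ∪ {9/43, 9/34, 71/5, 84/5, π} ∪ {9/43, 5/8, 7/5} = {9/43, 9/34, 5/8, 7/5, 71/5, 84/5, π}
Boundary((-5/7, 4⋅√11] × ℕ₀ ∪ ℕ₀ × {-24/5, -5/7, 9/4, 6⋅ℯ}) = (ℕ₀ × {-24/5, -5/7, 9/4, 6⋅ℯ}) ∪ ([-5/7, 4⋅√11] × ℕ₀)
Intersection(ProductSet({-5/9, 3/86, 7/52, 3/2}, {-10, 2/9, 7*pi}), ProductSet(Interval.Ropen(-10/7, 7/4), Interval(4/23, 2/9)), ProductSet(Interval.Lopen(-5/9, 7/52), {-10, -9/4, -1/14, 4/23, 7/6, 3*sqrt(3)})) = EmptySet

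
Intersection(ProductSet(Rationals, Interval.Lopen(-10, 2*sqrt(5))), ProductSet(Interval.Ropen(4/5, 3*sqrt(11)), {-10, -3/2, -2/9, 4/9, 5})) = ProductSet(Intersection(Interval.Ropen(4/5, 3*sqrt(11)), Rationals), {-3/2, -2/9, 4/9})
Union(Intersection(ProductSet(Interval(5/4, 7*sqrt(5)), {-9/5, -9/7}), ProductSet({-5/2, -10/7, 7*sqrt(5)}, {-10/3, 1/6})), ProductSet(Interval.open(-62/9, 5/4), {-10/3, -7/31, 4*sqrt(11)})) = ProductSet(Interval.open(-62/9, 5/4), {-10/3, -7/31, 4*sqrt(11)})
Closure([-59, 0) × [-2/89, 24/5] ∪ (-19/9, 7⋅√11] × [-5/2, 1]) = ([-59, 0] × {24/5}) ∪ ({-59, 0} × [1, 24/5]) ∪ ([-59, 0) × [-2/89, 24/5]) ∪ ([-19/9, 7⋅√11] × {-5/2}) ∪ ({-19/9, 7⋅√11} × [-5/2, -2/89]) ∪ ((-19/9, 7⋅√11] × [-5/2, 1])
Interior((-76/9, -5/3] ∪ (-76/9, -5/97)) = (-76/9, -5/97)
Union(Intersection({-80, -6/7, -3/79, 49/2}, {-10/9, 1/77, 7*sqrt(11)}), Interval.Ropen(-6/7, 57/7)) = Interval.Ropen(-6/7, 57/7)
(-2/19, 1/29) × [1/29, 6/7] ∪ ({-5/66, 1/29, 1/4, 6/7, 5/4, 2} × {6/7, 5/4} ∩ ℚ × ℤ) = (-2/19, 1/29) × [1/29, 6/7]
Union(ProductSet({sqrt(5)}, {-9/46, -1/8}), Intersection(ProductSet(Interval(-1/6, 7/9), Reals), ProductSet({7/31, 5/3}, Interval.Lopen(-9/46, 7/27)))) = Union(ProductSet({7/31}, Interval.Lopen(-9/46, 7/27)), ProductSet({sqrt(5)}, {-9/46, -1/8}))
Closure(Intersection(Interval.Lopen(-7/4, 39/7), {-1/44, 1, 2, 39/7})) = {-1/44, 1, 2, 39/7}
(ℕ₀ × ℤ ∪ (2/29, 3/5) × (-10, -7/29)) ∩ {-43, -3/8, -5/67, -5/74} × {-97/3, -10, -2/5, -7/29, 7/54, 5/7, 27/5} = ∅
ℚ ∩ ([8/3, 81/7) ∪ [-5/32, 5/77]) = (ℚ ∩ [-5/32, 5/77]) ∪ (ℚ ∩ [8/3, 81/7))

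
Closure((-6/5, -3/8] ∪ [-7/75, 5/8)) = [-6/5, -3/8] ∪ [-7/75, 5/8]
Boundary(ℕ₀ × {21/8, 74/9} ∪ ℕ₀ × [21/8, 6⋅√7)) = ℕ₀ × [21/8, 6⋅√7]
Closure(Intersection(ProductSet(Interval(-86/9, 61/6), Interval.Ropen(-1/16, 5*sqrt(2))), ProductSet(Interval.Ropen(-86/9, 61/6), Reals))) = Union(ProductSet({-86/9, 61/6}, Interval(-1/16, 5*sqrt(2))), ProductSet(Interval(-86/9, 61/6), {-1/16, 5*sqrt(2)}), ProductSet(Interval.Ropen(-86/9, 61/6), Interval.Ropen(-1/16, 5*sqrt(2))))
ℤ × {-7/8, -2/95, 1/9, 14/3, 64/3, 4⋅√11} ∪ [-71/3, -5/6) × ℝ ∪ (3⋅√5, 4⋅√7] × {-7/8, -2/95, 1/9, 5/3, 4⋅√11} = ([-71/3, -5/6) × ℝ) ∪ (ℤ × {-7/8, -2/95, 1/9, 14/3, 64/3, 4⋅√11}) ∪ ((3⋅√5, 4⋅√7] × {-7/8, -2/95, 1/9, 5/3, 4⋅√11})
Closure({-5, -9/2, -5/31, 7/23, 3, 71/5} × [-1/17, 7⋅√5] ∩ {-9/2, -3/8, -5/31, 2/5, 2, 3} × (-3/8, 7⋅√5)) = {-9/2, -5/31, 3} × [-1/17, 7⋅√5]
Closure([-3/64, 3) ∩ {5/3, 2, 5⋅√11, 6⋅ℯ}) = {5/3, 2}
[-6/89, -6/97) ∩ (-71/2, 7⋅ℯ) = [-6/89, -6/97)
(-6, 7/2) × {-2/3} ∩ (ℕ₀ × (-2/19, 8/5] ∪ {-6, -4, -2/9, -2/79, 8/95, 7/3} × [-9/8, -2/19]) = {-4, -2/9, -2/79, 8/95, 7/3} × {-2/3}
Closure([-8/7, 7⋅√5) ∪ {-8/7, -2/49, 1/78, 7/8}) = [-8/7, 7⋅√5]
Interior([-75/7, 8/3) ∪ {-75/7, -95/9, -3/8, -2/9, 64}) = (-75/7, 8/3)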